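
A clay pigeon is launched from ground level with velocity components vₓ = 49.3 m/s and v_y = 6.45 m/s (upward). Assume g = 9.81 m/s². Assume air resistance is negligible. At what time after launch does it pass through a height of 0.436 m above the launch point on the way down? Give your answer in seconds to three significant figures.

Set y = v_y0 t − ½ g t² = 0.436: 4.905 t² − 6.450 t + 0.436 = 0.
t = [6.450 ± √(6.450² − 2·9.81·0.436)] / 9.81 = (6.450 ± 5.749) / 9.81, so t = 0.07148 s or t = 1.244 s.
The descending-branch root is 1.244 s.

1.24 s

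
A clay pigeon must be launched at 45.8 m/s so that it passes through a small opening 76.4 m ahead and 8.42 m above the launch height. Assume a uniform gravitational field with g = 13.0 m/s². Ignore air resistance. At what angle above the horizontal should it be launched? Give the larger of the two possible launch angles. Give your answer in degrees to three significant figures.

75.4°

Trajectory: y = x tanθ − g x² (1 + tan²θ)/(2v₀²). With x = 76.4, y = 8.42, v₀ = 45.8, g = 13.0:
18.09 tan²θ − 76.4 tanθ + (26.51) = 0.
tanθ = [76.4 ± √(76.4² − 4 × 18.09 × (26.51))] / (2 × 18.09) = (76.4 ± 62.60) / 36.17, giving tanθ = 0.3814 or 3.843.
θ = 20.88° or 75.41°; the larger is 75.41°.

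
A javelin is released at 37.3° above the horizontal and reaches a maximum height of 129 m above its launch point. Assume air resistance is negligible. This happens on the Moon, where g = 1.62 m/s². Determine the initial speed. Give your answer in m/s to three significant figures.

33.7 m/s

At the peak v_y = 0, so v_y0 = √(2gH) = √(2 × 1.62 × 129) = 20.44 m/s.
v_y0 = v₀ sin θ ⇒ v₀ = 20.44 / sin 37.3° = 33.74 m/s.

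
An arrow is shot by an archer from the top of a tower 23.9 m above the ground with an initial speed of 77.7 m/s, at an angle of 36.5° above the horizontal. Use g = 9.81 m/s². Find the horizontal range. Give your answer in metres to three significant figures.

Resolve: vₓ = 77.70 cos 36.5° = 62.46 m/s and v_y0 = 77.70 sin 36.5° = 46.22 m/s.
With up positive and y = 0 at the ground: y(t) = 23.9 + (46.22) t − 4.905 t². Setting y = 0 and taking the positive root: t = [46.22 + √(46.22² + 2·9.81·23.9)] / 9.81 = (46.22 + 51.04) / 9.81 = 9.914 s.
Horizontal distance: R = vₓ t = 62.46 × 9.914 = 619.2 m.

619 m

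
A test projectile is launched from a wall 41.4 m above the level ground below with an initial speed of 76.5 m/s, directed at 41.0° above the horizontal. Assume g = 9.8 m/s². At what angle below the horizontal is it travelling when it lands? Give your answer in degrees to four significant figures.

vₓ = 76.50 cos 41.0° = 57.74 m/s; v_y0 = 76.50 sin 41.0° = 50.19 m/s.
The projectile lands when y = 41.4 + (50.19) t − ½·9.80·t² = 0. Positive root: t = (50.19 + √(50.19² + 2·9.80·41.4)) / 9.80 = (50.19 + 57.71) / 9.80 = 11.01 s.
At impact: v_y = v_y0 − g t = −57.71 m/s; vₓ = 57.74 m/s.
Angle below horizontal: arctan(|v_y|/vₓ) = arctan(57.71/57.74) = 44.99°.

44.99°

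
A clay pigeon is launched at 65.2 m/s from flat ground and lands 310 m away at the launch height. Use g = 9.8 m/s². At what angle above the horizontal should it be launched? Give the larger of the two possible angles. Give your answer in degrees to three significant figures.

67.2°

Level-ground range R = v₀² sin(2θ)/g ⇒ sin(2θ) = gR/v₀² = 9.80 × 310 / 65.2² = 0.7146.
2θ = 45.61° or 180° − 45.61° = 134.4°, so θ = 22.81° or 67.19°.
The larger angle is 67.19°.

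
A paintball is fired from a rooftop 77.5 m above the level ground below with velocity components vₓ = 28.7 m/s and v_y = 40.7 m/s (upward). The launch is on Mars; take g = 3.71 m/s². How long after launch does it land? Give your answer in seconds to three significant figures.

23.7 s

Vertical motion (up positive, ground at y = 0): 1.855 t² − (40.70) t − 77.5 = 0, so t = (40.70 + √(40.70² + 2·3.71·77.5)) / 3.71 = (40.70 + 47.24) / 3.71 = 23.70 s.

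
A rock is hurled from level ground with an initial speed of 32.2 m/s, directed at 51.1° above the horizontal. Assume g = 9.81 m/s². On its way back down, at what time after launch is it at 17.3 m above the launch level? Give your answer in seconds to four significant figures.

Components: vₓ = 32.20 cos 51.1° = 20.22 m/s, v_y0 = 32.20 sin 51.1° = 25.06 m/s.
Set y = v_y0 t − ½ g t² = 17.3: 4.905 t² − 25.06 t + 17.3 = 0.
t = [25.06 ± √(25.06² − 2·9.81·17.3)] / 9.81 = (25.06 ± 16.99) / 9.81, so t = 0.8229 s or t = 4.286 s.
The descending-branch root is 4.286 s.

4.286 s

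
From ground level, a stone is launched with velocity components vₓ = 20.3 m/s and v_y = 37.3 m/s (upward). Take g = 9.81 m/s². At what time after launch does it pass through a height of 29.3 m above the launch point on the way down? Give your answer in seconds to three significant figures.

Require v_y0 t − ½ g t² = 29.3, i.e. 4.905 t² − 37.30 t + 29.3 = 0.
t = [37.30 ± √(37.30² − 2·9.81·29.3)] / 9.81 = (37.30 ± 28.57) / 9.81, so t = 0.8896 s or t = 6.715 s.
The descending-branch root is 6.715 s.

6.71 s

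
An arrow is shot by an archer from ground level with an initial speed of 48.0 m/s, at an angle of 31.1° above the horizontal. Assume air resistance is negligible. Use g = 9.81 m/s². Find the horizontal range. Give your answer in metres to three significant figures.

208 m

vₓ = 48.00 cos 31.1° = 41.10 m/s; v_y0 = 48.00 sin 31.1° = 24.79 m/s.
Time aloft: T = 2 v_y0 / g = 2 × 24.79 / 9.81 = 5.055 s.
Range: R = vₓ T = 41.10 × 5.055 = 207.8 m.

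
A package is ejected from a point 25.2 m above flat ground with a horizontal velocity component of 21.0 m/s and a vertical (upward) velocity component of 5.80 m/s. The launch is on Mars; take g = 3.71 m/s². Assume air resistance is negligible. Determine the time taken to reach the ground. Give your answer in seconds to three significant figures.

The projectile lands when y = 25.2 + (5.800) t − ½·3.71·t² = 0. Positive root: t = (5.800 + √(5.800² + 2·3.71·25.2)) / 3.71 = (5.800 + 14.85) / 3.71 = 5.567 s.

5.57 s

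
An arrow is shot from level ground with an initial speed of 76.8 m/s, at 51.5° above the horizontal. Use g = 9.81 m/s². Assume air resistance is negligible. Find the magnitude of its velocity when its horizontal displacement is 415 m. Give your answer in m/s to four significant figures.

Resolve: vₓ = 76.80 cos 51.5° = 47.81 m/s and v_y0 = 76.80 sin 51.5° = 60.10 m/s.
Time to reach x = 415 m: t = x/vₓ = 415/47.81 = 8.680 s.
Vertical velocity there: v_y = v_y0 − g t = 60.10 − 9.81 × 8.680 = −25.05 m/s.
Speed: √(vₓ² + v_y²) = √(47.81² + 25.05²) = 53.97 m/s.

53.97 m/s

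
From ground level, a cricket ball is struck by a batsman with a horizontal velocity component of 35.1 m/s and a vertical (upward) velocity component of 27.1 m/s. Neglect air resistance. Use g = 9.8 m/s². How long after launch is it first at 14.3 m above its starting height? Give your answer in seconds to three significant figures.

Require v_y0 t − ½ g t² = 14.3, i.e. 4.900 t² − 27.10 t + 14.3 = 0.
t = [27.10 ± √(27.10² − 2·9.80·14.3)] / 9.80 = (27.10 ± 21.31) / 9.80, so t = 0.5908 s or t = 4.940 s.
The first (ascending) time is 0.5908 s.

0.591 s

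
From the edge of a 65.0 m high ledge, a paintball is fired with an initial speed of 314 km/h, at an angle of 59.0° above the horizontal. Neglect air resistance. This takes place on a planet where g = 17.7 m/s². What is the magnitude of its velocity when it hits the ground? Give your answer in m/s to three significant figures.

Convert: 314 km/h = 314/3.6 = 87.22 m/s.
Horizontal component vₓ = 87.22 cos 59.0° = 44.92 m/s; vertical v_y0 = 87.22 sin 59.0° = 74.76 m/s.
The projectile lands when y = 65.0 + (74.76) t − ½·17.7·t² = 0. Positive root: t = (74.76 + √(74.76² + 2·17.7·65.0)) / 17.7 = (74.76 + 88.83) / 17.7 = 9.243 s.
Vertical velocity at impact: v_y = v_y0 − g t = 74.76 − 17.7 × 9.243 = −88.83 m/s.
Speed: |v| = √(vₓ² + v_y²) = √(44.92² + 88.83²) = 99.54 m/s.

99.5 m/s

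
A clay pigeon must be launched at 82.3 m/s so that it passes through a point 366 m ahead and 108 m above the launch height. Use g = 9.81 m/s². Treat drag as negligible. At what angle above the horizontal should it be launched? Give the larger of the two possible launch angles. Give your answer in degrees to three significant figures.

72.1°

Trajectory: y = x tanθ − g x² (1 + tan²θ)/(2v₀²). With x = 366, y = 108, v₀ = 82.3, g = 9.81:
97.01 tan²θ − 366 tanθ + (205.0) = 0.
tanθ = [366 ± √(366² − 4 × 97.01 × (205.0))] / (2 × 97.01) = (366 ± 233.3) / 194.0, giving tanθ = 0.6842 or 3.089.
θ = 34.38° or 72.06°; the larger is 72.06°.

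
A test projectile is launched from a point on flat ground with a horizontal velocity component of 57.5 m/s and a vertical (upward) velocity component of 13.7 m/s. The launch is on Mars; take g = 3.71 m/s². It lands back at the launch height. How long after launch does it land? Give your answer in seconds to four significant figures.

Landing at launch height ⇒ T = 2 v_y0 / g = 2 × 13.70 / 3.71 = 7.385 s.

7.385 s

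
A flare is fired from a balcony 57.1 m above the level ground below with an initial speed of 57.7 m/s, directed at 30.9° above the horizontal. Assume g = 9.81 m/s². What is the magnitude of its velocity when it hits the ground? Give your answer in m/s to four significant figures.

66.71 m/s

Resolve: vₓ = 57.70 cos 30.9° = 49.51 m/s and v_y0 = 57.70 sin 30.9° = 29.63 m/s.
The projectile lands when y = 57.1 + (29.63) t − ½·9.81·t² = 0. Positive root: t = (29.63 + √(29.63² + 2·9.81·57.1)) / 9.81 = (29.63 + 44.70) / 9.81 = 7.577 s.
Vertical velocity at impact: v_y = v_y0 − g t = 29.63 − 9.81 × 7.577 = −44.70 m/s.
Speed: |v| = √(vₓ² + v_y²) = √(49.51² + 44.70²) = 66.71 m/s.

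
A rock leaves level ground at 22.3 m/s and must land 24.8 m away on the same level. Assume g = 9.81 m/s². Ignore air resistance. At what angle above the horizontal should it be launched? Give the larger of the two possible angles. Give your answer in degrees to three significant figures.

75.4°

R = v₀² sin 2θ / g gives sin 2θ = gR/v₀² = 9.81·24.8/22.3² = 0.4892.
2θ = 29.29° or 180° − 29.29° = 150.7°, so θ = 14.64° or 75.36°.
The larger angle is 75.36°.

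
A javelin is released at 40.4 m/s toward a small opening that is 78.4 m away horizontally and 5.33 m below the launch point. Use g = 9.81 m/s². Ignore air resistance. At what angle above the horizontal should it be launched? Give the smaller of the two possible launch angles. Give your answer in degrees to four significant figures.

Trajectory: y = x tanθ − g x² (1 + tan²θ)/(2v₀²). With x = 78.4, y = −5.33, v₀ = 40.4, g = 9.81:
18.47 tan²θ − 78.4 tanθ + (13.14) = 0.
tanθ = [78.4 ± √(78.4² − 4 × 18.47 × (13.14))] / (2 × 18.47) = (78.4 ± 71.94) / 36.94, giving tanθ = 0.1748 or 4.069.
θ = 9.917° or 76.19°; the smaller is 9.917°.

9.917°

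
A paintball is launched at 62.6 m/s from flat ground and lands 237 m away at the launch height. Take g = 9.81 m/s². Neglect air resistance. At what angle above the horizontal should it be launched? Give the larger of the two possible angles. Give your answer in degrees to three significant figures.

71.8°

From R = (v₀²/g) sin 2θ: sin 2θ = 9.81 × 237 / 3918.8 = 0.5933.
2θ = 36.39° or 180° − 36.39° = 143.6°, so θ = 18.20° or 71.80°.
The larger angle is 71.80°.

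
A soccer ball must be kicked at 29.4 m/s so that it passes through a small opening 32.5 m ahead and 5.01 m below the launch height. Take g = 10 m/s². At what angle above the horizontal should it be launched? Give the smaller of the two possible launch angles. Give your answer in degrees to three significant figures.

Trajectory: y = x tanθ − g x² (1 + tan²θ)/(2v₀²). With x = 32.5, y = −5.01, v₀ = 29.4, g = 10.0:
6.110 tan²θ − 32.5 tanθ + (1.100) = 0.
tanθ = [32.5 ± √(32.5² − 4 × 6.110 × (1.100))] / (2 × 6.110) = (32.5 ± 32.08) / 12.22, giving tanθ = 0.03406 or 5.285.
θ = 1.951° or 79.29°; the smaller is 1.951°.

1.95°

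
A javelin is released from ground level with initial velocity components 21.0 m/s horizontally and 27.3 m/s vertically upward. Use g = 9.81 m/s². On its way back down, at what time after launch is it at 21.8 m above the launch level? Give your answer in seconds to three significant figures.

4.60 s

Height y(t) = 27.30 t − 4.905 t² = 21.8 gives 4.905 t² − 27.30 t + 21.8 = 0.
Quadratic formula: t = (27.30 ± √317.57) / 9.81 = (27.30 ± 17.82) / 9.81 → t = 0.9663 s or 4.599 s.
The descending-branch root is 4.599 s.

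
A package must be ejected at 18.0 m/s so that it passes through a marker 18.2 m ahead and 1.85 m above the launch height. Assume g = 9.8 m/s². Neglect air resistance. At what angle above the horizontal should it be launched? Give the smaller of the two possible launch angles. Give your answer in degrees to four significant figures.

Trajectory: y = x tanθ − g x² (1 + tan²θ)/(2v₀²). With x = 18.2, y = 1.85, v₀ = 18.0, g = 9.80:
5.009 tan²θ − 18.2 tanθ + (6.859) = 0.
tanθ = [18.2 ± √(18.2² − 4 × 5.009 × (6.859))] / (2 × 5.009) = (18.2 ± 13.92) / 10.02, giving tanθ = 0.4271 or 3.206.
θ = 23.13° or 72.68°; the smaller is 23.13°.

23.13°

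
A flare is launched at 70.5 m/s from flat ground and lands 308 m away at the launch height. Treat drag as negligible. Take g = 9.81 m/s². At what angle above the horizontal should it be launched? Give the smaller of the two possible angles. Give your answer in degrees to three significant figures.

18.7°

From R = (v₀²/g) sin 2θ: sin 2θ = 9.81 × 308 / 4970.2 = 0.6079.
2θ = 37.44° or 180° − 37.44° = 142.6°, so θ = 18.72° or 71.28°.
The smaller angle is 18.72°.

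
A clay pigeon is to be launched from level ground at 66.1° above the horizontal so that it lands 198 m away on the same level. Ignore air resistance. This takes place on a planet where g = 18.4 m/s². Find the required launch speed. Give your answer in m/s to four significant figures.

On level ground R = v₀² sin 2θ / g ⇒ v₀ = √(gR / sin 2θ).
v₀ = √(18.4 × 198 / sin 132.2°) = √(3643 / 0.7408) = √4917.9 = 70.13 m/s.

70.13 m/s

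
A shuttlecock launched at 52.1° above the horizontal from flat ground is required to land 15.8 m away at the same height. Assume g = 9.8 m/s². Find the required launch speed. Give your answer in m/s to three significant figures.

12.6 m/s

On level ground R = v₀² sin 2θ / g ⇒ v₀ = √(gR / sin 2θ).
v₀ = √(9.80 × 15.8 / sin 104.2°) = √(154.8 / 0.9694) = √159.72 = 12.64 m/s.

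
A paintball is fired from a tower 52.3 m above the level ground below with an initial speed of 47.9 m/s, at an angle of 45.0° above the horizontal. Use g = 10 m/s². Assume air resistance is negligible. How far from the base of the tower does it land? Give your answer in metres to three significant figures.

273 m

Horizontal component vₓ = 47.90 cos 45.0° = 33.87 m/s; vertical v_y0 = 47.90 sin 45.0° = 33.87 m/s.
With up positive and y = 0 at the ground: y(t) = 52.3 + (33.87) t − 5.000 t². Setting y = 0 and taking the positive root: t = [33.87 + √(33.87² + 2·10.0·52.3)] / 10.0 = (33.87 + 46.83) / 10.0 = 8.070 s.
Horizontal distance: R = vₓ t = 33.87 × 8.070 = 273.3 m.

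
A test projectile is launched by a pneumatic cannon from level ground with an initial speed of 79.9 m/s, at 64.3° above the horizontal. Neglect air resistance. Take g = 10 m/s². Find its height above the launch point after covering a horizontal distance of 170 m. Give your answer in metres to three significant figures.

233 m

vₓ = 79.90 cos 64.3° = 34.65 m/s; v_y0 = 79.90 sin 64.3° = 72.00 m/s.
Time to reach x = 170 m: t = x/vₓ = 170/34.65 = 4.906 s.
Height: y = v_y0 t − ½ g t² = 72.00 × 4.906 − 5.000 × 4.906² = 353.2 − 120.4 = 232.9 m.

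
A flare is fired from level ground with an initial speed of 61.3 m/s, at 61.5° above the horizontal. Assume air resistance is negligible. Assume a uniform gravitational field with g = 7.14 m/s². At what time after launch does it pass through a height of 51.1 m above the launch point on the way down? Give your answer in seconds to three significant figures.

14.1 s

Horizontal component vₓ = 61.30 cos 61.5° = 29.25 m/s; vertical v_y0 = 61.30 sin 61.5° = 53.87 m/s.
Require v_y0 t − ½ g t² = 51.1, i.e. 3.570 t² − 53.87 t + 51.1 = 0.
t = [53.87 ± √(53.87² − 2·7.14·51.1)] / 7.14 = (53.87 ± 46.61) / 7.14, so t = 1.017 s or t = 14.07 s.
The descending-branch root is 14.07 s.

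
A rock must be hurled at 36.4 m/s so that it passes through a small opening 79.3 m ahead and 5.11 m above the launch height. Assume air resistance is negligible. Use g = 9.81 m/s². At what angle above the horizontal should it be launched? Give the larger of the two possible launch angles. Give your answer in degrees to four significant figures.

71.56°

Trajectory: y = x tanθ − g x² (1 + tan²θ)/(2v₀²). With x = 79.3, y = 5.11, v₀ = 36.4, g = 9.81:
23.28 tan²θ − 79.3 tanθ + (28.39) = 0.
tanθ = [79.3 ± √(79.3² − 4 × 23.28 × (28.39))] / (2 × 23.28) = (79.3 ± 60.37) / 46.56, giving tanθ = 0.4065 or 3.000.
θ = 22.12° or 71.56°; the larger is 71.56°.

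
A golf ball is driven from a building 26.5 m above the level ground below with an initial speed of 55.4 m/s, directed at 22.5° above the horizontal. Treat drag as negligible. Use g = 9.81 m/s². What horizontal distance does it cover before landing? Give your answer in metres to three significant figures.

273 m

Resolve: vₓ = 55.40 cos 22.5° = 51.18 m/s and v_y0 = 55.40 sin 22.5° = 21.20 m/s.
With up positive and y = 0 at the ground: y(t) = 26.5 + (21.20) t − 4.905 t². Setting y = 0 and taking the positive root: t = [21.20 + √(21.20² + 2·9.81·26.5)] / 9.81 = (21.20 + 31.14) / 9.81 = 5.335 s.
Horizontal distance: R = vₓ t = 51.18 × 5.335 = 273.1 m.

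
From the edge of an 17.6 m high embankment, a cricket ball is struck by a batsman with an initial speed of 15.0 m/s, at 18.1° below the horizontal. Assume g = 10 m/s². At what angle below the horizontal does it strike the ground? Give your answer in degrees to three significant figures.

53.6°

Resolve: vₓ = 15.00 cos 18.1° = 14.26 m/s and v_y0 = −4.660 m/s (downward).
Vertical motion (up positive, ground at y = 0): 5.000 t² − (−4.660) t − 17.6 = 0, so t = (−4.660 + √(4.660² + 2·10.0·17.6)) / 10.0 = (−4.660 + 19.33) / 10.0 = 1.467 s.
At impact: v_y = v_y0 − g t = −19.33 m/s; vₓ = 14.26 m/s.
Angle below horizontal: arctan(|v_y|/vₓ) = arctan(19.33/14.26) = 53.59°.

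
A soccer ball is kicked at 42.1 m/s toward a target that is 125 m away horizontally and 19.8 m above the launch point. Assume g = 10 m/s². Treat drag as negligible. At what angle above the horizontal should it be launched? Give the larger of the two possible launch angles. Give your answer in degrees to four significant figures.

Trajectory: y = x tanθ − g x² (1 + tan²θ)/(2v₀²). With x = 125, y = 19.8, v₀ = 42.1, g = 10.0:
44.08 tan²θ − 125 tanθ + (63.88) = 0.
tanθ = [125 ± √(125² − 4 × 44.08 × (63.88))] / (2 × 44.08) = (125 ± 66.05) / 88.16, giving tanθ = 0.6687 or 2.167.
θ = 33.77° or 65.23°; the larger is 65.23°.

65.23°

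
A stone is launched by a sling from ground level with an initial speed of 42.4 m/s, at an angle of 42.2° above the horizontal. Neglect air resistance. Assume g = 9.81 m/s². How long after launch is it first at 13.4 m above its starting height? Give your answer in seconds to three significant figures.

0.516 s

Components: vₓ = 42.40 cos 42.2° = 31.41 m/s, v_y0 = 42.40 sin 42.2° = 28.48 m/s.
Require v_y0 t − ½ g t² = 13.4, i.e. 4.905 t² − 28.48 t + 13.4 = 0.
t = [28.48 ± √(28.48² − 2·9.81·13.4)] / 9.81 = (28.48 ± 23.41) / 9.81, so t = 0.5164 s or t = 5.290 s.
The first (ascending) time is 0.5164 s.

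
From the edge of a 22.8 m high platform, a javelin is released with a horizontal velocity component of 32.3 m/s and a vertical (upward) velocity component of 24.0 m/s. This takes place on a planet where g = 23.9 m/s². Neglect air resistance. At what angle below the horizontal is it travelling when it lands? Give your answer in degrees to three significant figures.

With up positive and y = 0 at the ground: y(t) = 22.8 + (24.00) t − 11.95 t². Setting y = 0 and taking the positive root: t = [24.00 + √(24.00² + 2·23.9·22.8)] / 23.9 = (24.00 + 40.81) / 23.9 = 2.712 s.
At impact: v_y = v_y0 − g t = −40.81 m/s; vₓ = 32.30 m/s.
Angle below horizontal: arctan(|v_y|/vₓ) = arctan(40.81/32.30) = 51.64°.

51.6°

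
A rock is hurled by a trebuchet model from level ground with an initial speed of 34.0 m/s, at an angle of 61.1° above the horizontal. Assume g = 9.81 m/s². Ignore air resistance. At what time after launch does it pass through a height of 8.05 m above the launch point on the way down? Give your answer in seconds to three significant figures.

5.78 s

Components: vₓ = 34.00 cos 61.1° = 16.43 m/s, v_y0 = 34.00 sin 61.1° = 29.77 m/s.
Set y = v_y0 t − ½ g t² = 8.05: 4.905 t² − 29.77 t + 8.05 = 0.
t = [29.77 ± √(29.77² − 2·9.81·8.05)] / 9.81 = (29.77 ± 26.98) / 9.81, so t = 0.2837 s or t = 5.785 s.
The descending-branch root is 5.785 s.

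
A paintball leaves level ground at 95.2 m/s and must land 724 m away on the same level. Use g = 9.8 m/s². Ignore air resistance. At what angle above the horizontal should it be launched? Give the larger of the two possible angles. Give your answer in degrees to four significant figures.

64.24°

Level-ground range R = v₀² sin(2θ)/g ⇒ sin(2θ) = gR/v₀² = 9.80 × 724 / 95.2² = 0.7829.
2θ = 51.52° or 180° − 51.52° = 128.5°, so θ = 25.76° or 64.24°.
The larger angle is 64.24°.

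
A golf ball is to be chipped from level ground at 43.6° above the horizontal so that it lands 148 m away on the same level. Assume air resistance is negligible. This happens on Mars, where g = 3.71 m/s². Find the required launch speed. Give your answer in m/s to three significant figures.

On level ground R = v₀² sin 2θ / g ⇒ v₀ = √(gR / sin 2θ).
v₀ = √(3.71 × 148 / sin 87.20°) = √(549.1 / 0.9988) = √549.74 = 23.45 m/s.

23.4 m/s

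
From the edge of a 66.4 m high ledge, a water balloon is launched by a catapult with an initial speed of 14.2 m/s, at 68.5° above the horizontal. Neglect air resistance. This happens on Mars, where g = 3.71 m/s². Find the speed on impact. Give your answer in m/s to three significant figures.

26.4 m/s

vₓ = 14.20 cos 68.5° = 5.204 m/s; v_y0 = 14.20 sin 68.5° = 13.21 m/s.
Vertical motion (up positive, ground at y = 0): 1.855 t² − (13.21) t − 66.4 = 0, so t = (13.21 + √(13.21² + 2·3.71·66.4)) / 3.71 = (13.21 + 25.83) / 3.71 = 10.52 s.
Vertical velocity at impact: v_y = v_y0 − g t = 13.21 − 3.71 × 10.52 = −25.83 m/s.
Speed: |v| = √(vₓ² + v_y²) = √(5.204² + 25.83²) = 26.35 m/s.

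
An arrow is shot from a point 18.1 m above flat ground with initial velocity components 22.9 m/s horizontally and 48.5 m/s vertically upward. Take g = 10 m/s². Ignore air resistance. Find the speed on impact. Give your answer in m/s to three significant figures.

The projectile lands when y = 18.1 + (48.50) t − ½·10.0·t² = 0. Positive root: t = (48.50 + √(48.50² + 2·10.0·18.1)) / 10.0 = (48.50 + 52.10) / 10.0 = 10.06 s.
Vertical velocity at impact: v_y = v_y0 − g t = 48.50 − 10.0 × 10.06 = −52.10 m/s.
Speed: |v| = √(vₓ² + v_y²) = √(22.90² + 52.10²) = 56.91 m/s.

56.9 m/s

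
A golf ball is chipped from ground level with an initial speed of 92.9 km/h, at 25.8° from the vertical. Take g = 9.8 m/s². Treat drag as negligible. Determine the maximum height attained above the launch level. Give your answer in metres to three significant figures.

Convert: 92.9 km/h = 92.9/3.6 = 25.81 m/s.
Horizontal component vₓ = 25.81 sin 25.8° = 11.23 m/s; vertical v_y0 = 25.81 cos 25.8° = 23.23 m/s.
Peak height H = v_y0² / (2g) = 539.78 / 19.60 = 27.54 m.

27.5 m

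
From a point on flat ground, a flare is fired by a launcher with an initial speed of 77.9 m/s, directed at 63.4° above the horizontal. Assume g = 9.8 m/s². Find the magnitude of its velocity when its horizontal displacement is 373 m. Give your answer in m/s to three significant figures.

49.5 m/s

vₓ = 77.90 cos 63.4° = 34.88 m/s; v_y0 = 77.90 sin 63.4° = 69.65 m/s.
At x = 373 m, t = x/vₓ = 373/34.88 = 10.69 s.
Vertical velocity there: v_y = v_y0 − g t = 69.65 − 9.80 × 10.69 = −35.14 m/s.
Speed: √(vₓ² + v_y²) = √(34.88² + 35.14²) = 49.51 m/s.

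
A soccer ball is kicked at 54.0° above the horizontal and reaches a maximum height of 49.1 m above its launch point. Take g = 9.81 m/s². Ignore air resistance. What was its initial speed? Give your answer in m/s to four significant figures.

38.36 m/s

At the peak v_y = 0, so v_y0 = √(2gH) = √(2 × 9.81 × 49.1) = 31.04 m/s.
v_y0 = v₀ sin θ ⇒ v₀ = 31.04 / sin 54.0° = 38.36 m/s.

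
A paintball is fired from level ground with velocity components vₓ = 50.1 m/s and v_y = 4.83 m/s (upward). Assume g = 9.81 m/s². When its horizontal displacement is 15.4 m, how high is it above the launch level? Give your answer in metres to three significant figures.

1.02 m

Time to reach x = 15.4 m: t = x/vₓ = 15.4/50.10 = 0.3074 s.
Height: y = v_y0 t − ½ g t² = 4.830 × 0.3074 − 4.905 × 0.3074² = 1.485 − 0.4635 = 1.021 m.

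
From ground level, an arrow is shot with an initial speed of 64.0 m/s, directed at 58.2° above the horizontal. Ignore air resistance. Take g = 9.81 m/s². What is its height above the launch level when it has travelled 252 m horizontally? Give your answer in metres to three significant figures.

133 m

Horizontal component vₓ = 64.00 cos 58.2° = 33.73 m/s; vertical v_y0 = 64.00 sin 58.2° = 54.39 m/s.
Time to reach x = 252 m: t = x/vₓ = 252/33.73 = 7.472 s.
Height: y = v_y0 t − ½ g t² = 54.39 × 7.472 − 4.905 × 7.472² = 406.4 − 273.9 = 132.6 m.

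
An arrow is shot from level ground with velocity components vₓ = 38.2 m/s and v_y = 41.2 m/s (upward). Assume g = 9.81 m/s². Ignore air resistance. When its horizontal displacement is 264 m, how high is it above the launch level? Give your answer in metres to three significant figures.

50.5 m

x = vₓ t ⇒ t = 264/38.20 = 6.911 s.
Height: y = v_y0 t − ½ g t² = 41.20 × 6.911 − 4.905 × 6.911² = 284.7 − 234.3 = 50.46 m.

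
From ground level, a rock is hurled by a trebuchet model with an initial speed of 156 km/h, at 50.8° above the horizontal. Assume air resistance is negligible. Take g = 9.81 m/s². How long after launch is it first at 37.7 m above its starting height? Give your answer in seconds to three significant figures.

Convert: 156 km/h = 156/3.6 = 43.33 m/s.
vₓ = 43.33 cos 50.8° = 27.39 m/s; v_y0 = 43.33 sin 50.8° = 33.58 m/s.
Set y = v_y0 t − ½ g t² = 37.7: 4.905 t² − 33.58 t + 37.7 = 0.
t = [33.58 ± √(33.58² − 2·9.81·37.7)] / 9.81 = (33.58 ± 19.70) / 9.81, so t = 1.415 s or t = 5.431 s.
The first (ascending) time is 1.415 s.

1.42 s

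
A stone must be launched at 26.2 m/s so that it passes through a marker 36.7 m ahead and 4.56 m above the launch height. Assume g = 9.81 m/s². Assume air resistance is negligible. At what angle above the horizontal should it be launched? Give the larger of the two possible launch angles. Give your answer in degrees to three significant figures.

73.5°

Trajectory: y = x tanθ − g x² (1 + tan²θ)/(2v₀²). With x = 36.7, y = 4.56, v₀ = 26.2, g = 9.81:
9.624 tan²θ − 36.7 tanθ + (14.18) = 0.
tanθ = [36.7 ± √(36.7² − 4 × 9.624 × (14.18))] / (2 × 9.624) = (36.7 ± 28.30) / 19.25, giving tanθ = 0.4364 or 3.377.
θ = 23.58° or 73.50°; the larger is 73.50°.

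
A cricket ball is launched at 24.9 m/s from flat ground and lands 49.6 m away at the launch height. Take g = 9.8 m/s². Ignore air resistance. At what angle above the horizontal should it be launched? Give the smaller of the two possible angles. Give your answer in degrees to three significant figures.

Level-ground range R = v₀² sin(2θ)/g ⇒ sin(2θ) = gR/v₀² = 9.80 × 49.6 / 24.9² = 0.7840.
2θ = 51.63° or 180° − 51.63° = 128.4°, so θ = 25.81° or 64.19°.
The smaller angle is 25.81°.

25.8°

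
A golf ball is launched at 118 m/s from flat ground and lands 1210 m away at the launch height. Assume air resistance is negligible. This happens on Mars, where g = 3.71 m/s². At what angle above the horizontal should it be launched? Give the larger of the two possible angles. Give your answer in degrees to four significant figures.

From R = (v₀²/g) sin 2θ: sin 2θ = 3.71 × 1210 / 13924 = 0.3224.
2θ = 18.81° or 180° − 18.81° = 161.2°, so θ = 9.404° or 80.60°.
The larger angle is 80.60°.

80.60°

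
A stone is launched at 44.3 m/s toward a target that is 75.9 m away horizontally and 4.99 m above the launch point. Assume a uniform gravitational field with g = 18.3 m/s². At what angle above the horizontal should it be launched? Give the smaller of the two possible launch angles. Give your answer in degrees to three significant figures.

Trajectory: y = x tanθ − g x² (1 + tan²θ)/(2v₀²). With x = 75.9, y = 4.99, v₀ = 44.3, g = 18.3:
26.86 tan²θ − 75.9 tanθ + (31.85) = 0.
tanθ = [75.9 ± √(75.9² − 4 × 26.86 × (31.85))] / (2 × 26.86) = (75.9 ± 48.36) / 53.72, giving tanθ = 0.5126 or 2.313.
θ = 27.14° or 66.62°; the smaller is 27.14°.

27.1°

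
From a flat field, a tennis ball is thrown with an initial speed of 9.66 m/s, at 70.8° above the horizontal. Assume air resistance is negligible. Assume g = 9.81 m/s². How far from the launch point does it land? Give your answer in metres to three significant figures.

vₓ = 9.660 cos 70.8° = 3.177 m/s; v_y0 = 9.660 sin 70.8° = 9.123 m/s.
Flight time T = 2 v_y0 / g = 1.860 s.
Horizontal distance R = vₓ T = 3.177 × 1.860 = 5.909 m.

5.91 m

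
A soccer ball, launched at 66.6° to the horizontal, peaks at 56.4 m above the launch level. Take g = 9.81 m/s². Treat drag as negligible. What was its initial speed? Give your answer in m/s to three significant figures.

36.2 m/s

At the peak v_y = 0, so v_y0 = √(2gH) = √(2 × 9.81 × 56.4) = 33.27 m/s.
v_y0 = v₀ sin θ ⇒ v₀ = 33.27 / sin 66.6° = 36.25 m/s.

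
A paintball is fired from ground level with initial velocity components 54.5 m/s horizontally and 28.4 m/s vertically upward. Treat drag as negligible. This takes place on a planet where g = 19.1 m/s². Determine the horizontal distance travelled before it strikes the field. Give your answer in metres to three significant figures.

162 m

Time aloft: T = 2 v_y0 / g = 2 × 28.40 / 19.1 = 2.974 s.
Range: R = vₓ T = 54.50 × 2.974 = 162.1 m.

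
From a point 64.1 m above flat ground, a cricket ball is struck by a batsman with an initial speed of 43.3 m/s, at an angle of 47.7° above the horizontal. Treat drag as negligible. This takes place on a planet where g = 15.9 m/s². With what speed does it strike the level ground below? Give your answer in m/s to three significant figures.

vₓ = 43.30 cos 47.7° = 29.14 m/s; v_y0 = 43.30 sin 47.7° = 32.03 m/s.
The projectile lands when y = 64.1 + (32.03) t − ½·15.9·t² = 0. Positive root: t = (32.03 + √(32.03² + 2·15.9·64.1)) / 15.9 = (32.03 + 55.35) / 15.9 = 5.496 s.
Vertical velocity at impact: v_y = v_y0 − g t = 32.03 − 15.9 × 5.496 = −55.35 m/s.
Speed: |v| = √(vₓ² + v_y²) = √(29.14² + 55.35²) = 62.56 m/s.

62.6 m/s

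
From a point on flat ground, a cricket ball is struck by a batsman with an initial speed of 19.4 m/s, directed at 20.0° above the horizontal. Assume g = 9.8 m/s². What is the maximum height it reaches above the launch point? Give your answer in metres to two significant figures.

Horizontal component vₓ = 19.40 cos 20.0° = 18.23 m/s; vertical v_y0 = 19.40 sin 20.0° = 6.635 m/s.
Maximum height: H = v_y0² / (2g) = 6.635² / (2 × 9.80) = 2.246 m.

2.2 m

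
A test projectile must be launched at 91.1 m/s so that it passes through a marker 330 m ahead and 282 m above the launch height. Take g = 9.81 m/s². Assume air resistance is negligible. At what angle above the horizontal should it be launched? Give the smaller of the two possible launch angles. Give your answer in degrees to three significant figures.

Trajectory: y = x tanθ − g x² (1 + tan²θ)/(2v₀²). With x = 330, y = 282, v₀ = 91.1, g = 9.81:
64.36 tan²θ − 330 tanθ + (346.4) = 0.
tanθ = [330 ± √(330² − 4 × 64.36 × (346.4))] / (2 × 64.36) = (330 ± 140.5) / 128.7, giving tanθ = 1.472 or 3.655.
θ = 55.82° or 74.70°; the smaller is 55.82°.

55.8°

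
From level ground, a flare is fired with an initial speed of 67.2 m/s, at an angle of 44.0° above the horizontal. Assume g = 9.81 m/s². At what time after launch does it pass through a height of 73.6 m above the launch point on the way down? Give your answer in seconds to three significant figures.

7.52 s

Horizontal component vₓ = 67.20 cos 44.0° = 48.34 m/s; vertical v_y0 = 67.20 sin 44.0° = 46.68 m/s.
Set y = v_y0 t − ½ g t² = 73.6: 4.905 t² − 46.68 t + 73.6 = 0.
t = [46.68 ± √(46.68² − 2·9.81·73.6)] / 9.81 = (46.68 ± 27.11) / 9.81, so t = 1.995 s or t = 7.522 s.
The descending-branch root is 7.522 s.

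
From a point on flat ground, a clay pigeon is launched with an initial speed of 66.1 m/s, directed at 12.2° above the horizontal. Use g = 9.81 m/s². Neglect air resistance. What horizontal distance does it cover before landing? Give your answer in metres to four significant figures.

Horizontal component vₓ = 66.10 cos 12.2° = 64.61 m/s; vertical v_y0 = 66.10 sin 12.2° = 13.97 m/s.
Flight time T = 2 v_y0 / g = 2.848 s.
Range: R = vₓ T = 64.61 × 2.848 = 184.0 m.

184.0 m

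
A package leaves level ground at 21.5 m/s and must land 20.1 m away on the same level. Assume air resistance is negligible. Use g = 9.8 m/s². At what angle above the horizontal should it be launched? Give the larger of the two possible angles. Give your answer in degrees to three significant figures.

Level-ground range R = v₀² sin(2θ)/g ⇒ sin(2θ) = gR/v₀² = 9.80 × 20.1 / 21.5² = 0.4261.
2θ = 25.22° or 180° − 25.22° = 154.8°, so θ = 12.61° or 77.39°.
The larger angle is 77.39°.

77.4°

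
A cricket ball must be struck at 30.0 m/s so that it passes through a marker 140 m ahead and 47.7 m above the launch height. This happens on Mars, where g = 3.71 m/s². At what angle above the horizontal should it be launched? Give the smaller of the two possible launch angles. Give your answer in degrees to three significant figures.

Trajectory: y = x tanθ − g x² (1 + tan²θ)/(2v₀²). With x = 140, y = 47.7, v₀ = 30.0, g = 3.71:
40.40 tan²θ − 140 tanθ + (88.10) = 0.
tanθ = [140 ± √(140² − 4 × 40.40 × (88.10))] / (2 × 40.40) = (140 ± 73.24) / 80.80, giving tanθ = 0.8263 or 2.639.
θ = 39.57° or 69.25°; the smaller is 39.57°.

39.6°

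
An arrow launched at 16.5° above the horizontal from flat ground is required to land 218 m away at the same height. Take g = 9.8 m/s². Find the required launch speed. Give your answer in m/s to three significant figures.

62.6 m/s

Level-ground range: R = v₀² sin(2θ)/g, so v₀ = √(gR / sin 2θ).
v₀ = √(9.80 × 218 / sin 33.00°) = √(2136 / 0.5446) = √3922.6 = 62.63 m/s.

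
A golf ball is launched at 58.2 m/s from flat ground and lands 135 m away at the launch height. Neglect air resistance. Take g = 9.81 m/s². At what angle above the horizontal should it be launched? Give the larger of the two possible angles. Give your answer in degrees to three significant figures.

78.5°

R = v₀² sin 2θ / g gives sin 2θ = gR/v₀² = 9.81·135/58.2² = 0.3910.
2θ = 23.02° or 180° − 23.02° = 157.0°, so θ = 11.51° or 78.49°.
The larger angle is 78.49°.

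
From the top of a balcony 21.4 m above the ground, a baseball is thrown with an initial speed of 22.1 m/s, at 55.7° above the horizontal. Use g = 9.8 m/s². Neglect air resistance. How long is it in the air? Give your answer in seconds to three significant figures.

4.66 s

vₓ = 22.10 cos 55.7° = 12.45 m/s; v_y0 = 22.10 sin 55.7° = 18.26 m/s.
With up positive and y = 0 at the ground: y(t) = 21.4 + (18.26) t − 4.900 t². Setting y = 0 and taking the positive root: t = [18.26 + √(18.26² + 2·9.80·21.4)] / 9.80 = (18.26 + 27.44) / 9.80 = 4.663 s.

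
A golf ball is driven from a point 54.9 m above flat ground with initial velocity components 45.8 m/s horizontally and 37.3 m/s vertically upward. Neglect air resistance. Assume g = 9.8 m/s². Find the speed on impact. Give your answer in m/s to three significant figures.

Vertical motion (up positive, ground at y = 0): 4.900 t² − (37.30) t − 54.9 = 0, so t = (37.30 + √(37.30² + 2·9.80·54.9)) / 9.80 = (37.30 + 49.67) / 9.80 = 8.875 s.
Vertical velocity at impact: v_y = v_y0 − g t = 37.30 − 9.80 × 8.875 = −49.67 m/s.
Speed: |v| = √(vₓ² + v_y²) = √(45.80² + 49.67²) = 67.56 m/s.

67.6 m/s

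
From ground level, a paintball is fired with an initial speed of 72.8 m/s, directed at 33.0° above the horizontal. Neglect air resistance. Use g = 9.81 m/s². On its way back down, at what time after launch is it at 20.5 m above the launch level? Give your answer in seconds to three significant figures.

7.53 s

Components: vₓ = 72.80 cos 33.0° = 61.06 m/s, v_y0 = 72.80 sin 33.0° = 39.65 m/s.
Height y(t) = 39.65 t − 4.905 t² = 20.5 gives 4.905 t² − 39.65 t + 20.5 = 0.
t = [39.65 ± √(39.65² − 2·9.81·20.5)] / 9.81 = (39.65 ± 34.20) / 9.81, so t = 0.5552 s or t = 7.528 s.
The descending-branch root is 7.528 s.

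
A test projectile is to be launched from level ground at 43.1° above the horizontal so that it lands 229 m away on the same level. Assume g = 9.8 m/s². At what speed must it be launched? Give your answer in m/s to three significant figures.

From R = (v₀² / g) sin 2θ: v₀ = √(gR / sin 2θ).
v₀ = √(9.80 × 229 / sin 86.20°) = √(2244 / 0.9978) = √2249.1 = 47.43 m/s.

47.4 m/s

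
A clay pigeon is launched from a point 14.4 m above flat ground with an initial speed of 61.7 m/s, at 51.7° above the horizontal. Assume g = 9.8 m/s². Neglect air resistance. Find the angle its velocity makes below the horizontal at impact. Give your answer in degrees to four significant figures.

vₓ = 61.70 cos 51.7° = 38.24 m/s; v_y0 = 61.70 sin 51.7° = 48.42 m/s.
The projectile lands when y = 14.4 + (48.42) t − ½·9.80·t² = 0. Positive root: t = (48.42 + √(48.42² + 2·9.80·14.4)) / 9.80 = (48.42 + 51.25) / 9.80 = 10.17 s.
At impact: v_y = v_y0 − g t = −51.25 m/s; vₓ = 38.24 m/s.
Angle below horizontal: arctan(|v_y|/vₓ) = arctan(51.25/38.24) = 53.27°.

53.27°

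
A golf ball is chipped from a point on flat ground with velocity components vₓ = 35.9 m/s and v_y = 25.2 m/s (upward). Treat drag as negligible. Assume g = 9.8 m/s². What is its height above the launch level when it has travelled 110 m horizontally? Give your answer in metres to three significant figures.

31.2 m

x = vₓ t ⇒ t = 110/35.90 = 3.064 s.
Height: y = v_y0 t − ½ g t² = 25.20 × 3.064 − 4.900 × 3.064² = 77.21 − 46.00 = 31.21 m.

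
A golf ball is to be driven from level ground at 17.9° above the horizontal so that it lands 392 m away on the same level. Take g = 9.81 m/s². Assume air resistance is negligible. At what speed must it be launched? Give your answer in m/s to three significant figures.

From R = (v₀² / g) sin 2θ: v₀ = √(gR / sin 2θ).
v₀ = √(9.81 × 392 / sin 35.80°) = √(3846 / 0.5850) = √6574.0 = 81.08 m/s.

81.1 m/s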